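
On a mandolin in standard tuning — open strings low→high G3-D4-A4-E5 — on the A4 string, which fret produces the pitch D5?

D5 is 5 semitones above the open A4 (A–A#–B–C–C#–D), so it sits at fret 5.

5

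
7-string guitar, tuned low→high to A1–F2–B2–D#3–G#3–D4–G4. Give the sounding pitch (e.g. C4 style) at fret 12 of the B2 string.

B3

Each fret is one semitone, so B2 + 12 = B3.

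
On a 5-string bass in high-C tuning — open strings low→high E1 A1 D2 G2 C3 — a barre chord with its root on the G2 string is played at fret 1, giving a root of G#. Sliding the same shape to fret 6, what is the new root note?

C#

Moving from fret 1 to fret 6 shifts the root by 5 semitones.
G# up 5 semitones is C#.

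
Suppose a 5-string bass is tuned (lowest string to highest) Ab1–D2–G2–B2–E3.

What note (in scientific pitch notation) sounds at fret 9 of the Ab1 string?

Each fret is one semitone, so Ab1 + 9 = F2.

F2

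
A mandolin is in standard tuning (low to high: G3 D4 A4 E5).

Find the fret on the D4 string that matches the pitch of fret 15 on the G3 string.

8

G3 at fret 15 is G3 + 15 semitones = A#4.
The open D4 string is 7 semitones above the open G3, so the same pitch on the D4 string lies at fret 15 − 7 = 8.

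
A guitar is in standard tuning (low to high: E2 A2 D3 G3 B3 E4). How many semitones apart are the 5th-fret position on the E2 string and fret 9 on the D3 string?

14 semitones

E2 at fret 5 → A2 (MIDI 45); D3 at fret 9 → B3 (MIDI 59).
45 − 59 = -14, so the two pitches are 14 semitones apart, with B3 the higher.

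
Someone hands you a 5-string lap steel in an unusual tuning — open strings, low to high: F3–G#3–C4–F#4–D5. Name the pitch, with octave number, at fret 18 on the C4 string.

F#5

Each fret is one semitone, so C4 + 18 = F#5.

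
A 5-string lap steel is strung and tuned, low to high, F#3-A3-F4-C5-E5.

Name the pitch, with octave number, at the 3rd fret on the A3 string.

C4

A3 is MIDI 57. Adding 3 gives 60, which is C4.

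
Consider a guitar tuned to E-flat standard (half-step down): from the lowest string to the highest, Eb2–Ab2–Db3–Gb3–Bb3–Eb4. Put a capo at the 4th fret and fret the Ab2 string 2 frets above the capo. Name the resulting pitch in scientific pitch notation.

D3

The capo raises the open Ab2 by 4 semitones to C3; fretting 2 more gives Ab2 + 4 + 2 = Ab2 + 6 semitones = D3.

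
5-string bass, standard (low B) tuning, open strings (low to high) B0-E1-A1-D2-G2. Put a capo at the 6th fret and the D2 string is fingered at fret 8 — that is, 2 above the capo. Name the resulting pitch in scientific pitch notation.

The capo raises the open D2 by 6 semitones to G♯2; fretting 2 more gives D2 + 6 + 2 = D2 + 8 semitones = A♯2.

A♯2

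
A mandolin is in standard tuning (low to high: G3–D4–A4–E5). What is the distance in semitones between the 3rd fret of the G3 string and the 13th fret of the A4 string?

G3 at fret 3 → A♯3 (MIDI 58); A4 at fret 13 → A♯5 (MIDI 82).
58 − 82 = -24, so the two pitches are 24 semitones apart, with A♯5 the higher.

24 semitones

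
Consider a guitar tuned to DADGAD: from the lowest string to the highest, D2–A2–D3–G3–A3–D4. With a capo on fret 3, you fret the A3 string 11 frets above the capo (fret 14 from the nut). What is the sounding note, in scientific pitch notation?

The capo raises the open A3 by 3 semitones to C4; fretting 11 more gives A3 + 3 + 11 = A3 + 14 semitones = B4.

B4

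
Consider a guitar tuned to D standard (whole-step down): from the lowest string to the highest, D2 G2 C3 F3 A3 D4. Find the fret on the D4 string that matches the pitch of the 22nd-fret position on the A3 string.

17

A3 at fret 22 is A3 + 22 semitones = G5.
The open D4 string is 5 semitones above the open A3, so the same pitch on the D4 string lies at fret 22 − 5 = 17.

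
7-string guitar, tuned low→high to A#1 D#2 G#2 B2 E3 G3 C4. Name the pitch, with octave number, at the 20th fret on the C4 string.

G#5

Each fret is one semitone, so C4 + 20 = G#5.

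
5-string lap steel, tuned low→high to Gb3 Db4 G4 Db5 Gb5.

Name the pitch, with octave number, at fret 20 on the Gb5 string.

D7

Gb5 is MIDI 78. Adding 20 gives 98, which is D7.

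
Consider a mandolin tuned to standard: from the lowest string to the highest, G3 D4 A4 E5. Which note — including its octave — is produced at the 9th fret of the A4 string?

A4 is MIDI 69. Adding 9 gives 78, which is F#5.
(Equivalently spelled Gb5.)

F#5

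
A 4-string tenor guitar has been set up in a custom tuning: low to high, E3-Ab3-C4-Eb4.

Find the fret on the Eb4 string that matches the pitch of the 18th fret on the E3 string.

7

Fret 18 on E3 is MIDI 52 + 18 = 70 (Bb4). On the Eb4 string (open MIDI 63), that pitch is 70 − 63 = fret 7.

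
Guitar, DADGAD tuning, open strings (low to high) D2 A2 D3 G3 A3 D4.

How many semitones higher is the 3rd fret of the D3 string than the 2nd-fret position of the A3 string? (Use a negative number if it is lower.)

-6 semitones

D3 at fret 3 → F3 (MIDI 53); A3 at fret 2 → B3 (MIDI 59).
53 − 59 = -6, so the two pitches are 6 semitones apart.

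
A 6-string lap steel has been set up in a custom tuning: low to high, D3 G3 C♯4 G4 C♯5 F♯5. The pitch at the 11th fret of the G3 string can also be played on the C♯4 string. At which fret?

G3 at fret 11 is G3 + 11 semitones = F♯4.
The open C♯4 string is 6 semitones above the open G3, so the same pitch on the C♯4 string lies at fret 11 − 6 = 5.

5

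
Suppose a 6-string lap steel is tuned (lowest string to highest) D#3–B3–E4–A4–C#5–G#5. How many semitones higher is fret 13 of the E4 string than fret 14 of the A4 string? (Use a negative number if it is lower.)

-6 semitones

E4 at fret 13 → F5 (MIDI 77); A4 at fret 14 → B5 (MIDI 83).
77 − 83 = -6, so the two pitches are 6 semitones apart.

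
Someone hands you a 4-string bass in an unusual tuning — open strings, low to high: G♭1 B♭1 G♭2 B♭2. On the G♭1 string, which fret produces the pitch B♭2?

16

B♭2 is 16 semitones above the open G♭1 (Gb–G–Ab–A–…–Ab–A–Bb), so it sits at fret 16.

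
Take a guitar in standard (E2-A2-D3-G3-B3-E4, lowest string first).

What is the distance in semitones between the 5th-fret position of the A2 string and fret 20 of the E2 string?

A2 at fret 5 → D3 (MIDI 50); E2 at fret 20 → C4 (MIDI 60).
50 − 60 = -10, so the two pitches are 10 semitones apart, with C4 the higher.

10 semitones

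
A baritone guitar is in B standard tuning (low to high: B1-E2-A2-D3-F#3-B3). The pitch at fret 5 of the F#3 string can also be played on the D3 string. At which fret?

F#3 at fret 5 is F#3 + 5 semitones = B3.
The open D3 string is 4 semitones below the open F#3, so the same pitch on the D3 string lies at fret 5 + 4 = 9.

9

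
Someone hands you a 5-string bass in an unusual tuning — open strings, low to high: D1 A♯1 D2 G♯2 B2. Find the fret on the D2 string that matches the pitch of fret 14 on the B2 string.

B2 at fret 14 is B2 + 14 semitones = C♯4.
The open D2 string is 9 semitones below the open B2, so the same pitch on the D2 string lies at fret 14 + 9 = 23.

23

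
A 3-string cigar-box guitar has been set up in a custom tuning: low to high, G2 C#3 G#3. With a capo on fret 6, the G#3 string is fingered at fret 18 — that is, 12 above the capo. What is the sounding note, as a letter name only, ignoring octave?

D

The capo raises the open G#3 by 6 semitones to D4; fretting 12 more gives G#3 + 6 + 12 = G#3 + 18 semitones, landing on D.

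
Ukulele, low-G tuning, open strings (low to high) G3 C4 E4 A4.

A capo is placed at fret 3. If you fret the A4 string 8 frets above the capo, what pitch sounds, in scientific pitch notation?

G♯5

The capo raises the open A4 by 3 semitones to C5; fretting 8 more gives A4 + 3 + 8 = A4 + 11 semitones = G♯5.
(Also written A♭.)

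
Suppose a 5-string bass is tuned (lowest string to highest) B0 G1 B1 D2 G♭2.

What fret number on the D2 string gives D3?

D3 is 12 semitones above the open D2 (D–Eb–E–F–…–C–Db–D), so it sits at fret 12.

12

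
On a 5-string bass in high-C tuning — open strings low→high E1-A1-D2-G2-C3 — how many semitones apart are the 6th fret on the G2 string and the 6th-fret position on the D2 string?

G2 at fret 6 → C#3 (MIDI 49); D2 at fret 6 → G#2 (MIDI 44).
49 − 44 = 5, so the two pitches are 5 semitones apart, with C#3 the higher.

5 semitones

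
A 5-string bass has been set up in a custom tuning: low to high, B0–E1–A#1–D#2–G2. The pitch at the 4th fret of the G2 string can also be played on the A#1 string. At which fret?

13

G2 at fret 4 is G2 + 4 semitones = B2.
The open A#1 string is 9 semitones below the open G2, so the same pitch on the A#1 string lies at fret 4 + 9 = 13.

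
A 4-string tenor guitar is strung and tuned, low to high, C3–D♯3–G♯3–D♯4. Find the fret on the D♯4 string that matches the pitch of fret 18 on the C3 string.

Fret 18 on C3 is MIDI 48 + 18 = 66 (F♯4). On the D♯4 string (open MIDI 63), that pitch is 66 − 63 = fret 3.

3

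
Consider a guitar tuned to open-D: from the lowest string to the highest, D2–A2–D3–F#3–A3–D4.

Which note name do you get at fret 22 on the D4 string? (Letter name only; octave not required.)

C

The open D4 string plus 22 semitones: D–D#–E–F–…–A#–B–C.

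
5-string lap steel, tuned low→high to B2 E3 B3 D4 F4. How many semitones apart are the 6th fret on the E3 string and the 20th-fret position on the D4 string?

24 semitones

E3 at fret 6 → A♯3 (MIDI 58); D4 at fret 20 → A♯5 (MIDI 82).
58 − 82 = -24, so the two pitches are 24 semitones apart, with A♯5 the higher.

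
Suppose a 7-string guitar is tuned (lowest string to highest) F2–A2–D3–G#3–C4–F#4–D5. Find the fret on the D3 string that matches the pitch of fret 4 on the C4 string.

14

Fret 4 on C4 is MIDI 60 + 4 = 64 (E4). On the D3 string (open MIDI 50), that pitch is 64 − 50 = fret 14.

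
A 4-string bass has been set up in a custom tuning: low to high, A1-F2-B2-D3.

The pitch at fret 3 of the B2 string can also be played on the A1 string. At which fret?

B2 at fret 3 is B2 + 3 semitones = D3.
The open A1 string is 14 semitones below the open B2, so the same pitch on the A1 string lies at fret 3 + 14 = 17.

17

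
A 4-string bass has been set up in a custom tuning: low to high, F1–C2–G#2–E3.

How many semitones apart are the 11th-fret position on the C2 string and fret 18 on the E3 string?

C2 at fret 11 → B2 (MIDI 47); E3 at fret 18 → A#4 (MIDI 70).
47 − 70 = -23, so the two pitches are 23 semitones apart, with A#4 the higher.

23 semitones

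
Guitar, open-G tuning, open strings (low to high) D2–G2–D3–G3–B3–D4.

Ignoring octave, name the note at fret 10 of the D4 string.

C

The open D4 string plus 10 semitones: D–D#–E–F–…–A#–B–C.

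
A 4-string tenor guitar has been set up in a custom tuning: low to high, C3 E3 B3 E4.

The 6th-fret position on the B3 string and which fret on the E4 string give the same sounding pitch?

Fret 6 on B3 is MIDI 59 + 6 = 65 (F4). On the E4 string (open MIDI 64), that pitch is 65 − 64 = fret 1.

1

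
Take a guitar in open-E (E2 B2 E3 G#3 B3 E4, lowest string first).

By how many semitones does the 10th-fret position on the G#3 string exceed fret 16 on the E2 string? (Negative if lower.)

10 semitones

G#3 at fret 10 → F#4 (MIDI 66); E2 at fret 16 → G#3 (MIDI 56).
66 − 56 = 10, so the two pitches are 10 semitones apart.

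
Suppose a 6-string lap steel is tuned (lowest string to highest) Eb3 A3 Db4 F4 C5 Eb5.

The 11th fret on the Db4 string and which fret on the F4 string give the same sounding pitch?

7

Db4 at fret 11 is Db4 + 11 semitones = C5.
The open F4 string is 4 semitones above the open Db4, so the same pitch on the F4 string lies at fret 11 − 4 = 7.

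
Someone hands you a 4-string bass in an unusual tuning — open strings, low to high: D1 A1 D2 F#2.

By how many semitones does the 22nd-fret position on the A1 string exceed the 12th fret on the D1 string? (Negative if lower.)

A1 at fret 22 → G3 (MIDI 55); D1 at fret 12 → D2 (MIDI 38).
55 − 38 = 17, so the two pitches are 17 semitones apart.

17 semitones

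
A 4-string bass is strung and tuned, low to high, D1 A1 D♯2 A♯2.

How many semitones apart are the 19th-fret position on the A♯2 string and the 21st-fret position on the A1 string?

A♯2 at fret 19 → F4 (MIDI 65); A1 at fret 21 → F♯3 (MIDI 54).
65 − 54 = 11, so the two pitches are 11 semitones apart, with F4 the higher.

11 semitones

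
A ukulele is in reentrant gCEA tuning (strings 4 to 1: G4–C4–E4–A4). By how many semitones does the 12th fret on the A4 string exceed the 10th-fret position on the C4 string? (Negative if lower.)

11 semitones

A4 at fret 12 → A5 (MIDI 81); C4 at fret 10 → A♯4 (MIDI 70).
81 − 70 = 11, so the two pitches are 11 semitones apart.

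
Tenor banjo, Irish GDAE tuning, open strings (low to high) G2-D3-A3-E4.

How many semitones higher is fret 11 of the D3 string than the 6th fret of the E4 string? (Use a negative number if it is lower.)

-9 semitones

D3 at fret 11 → C#4 (MIDI 61); E4 at fret 6 → A#4 (MIDI 70).
61 − 70 = -9, so the two pitches are 9 semitones apart.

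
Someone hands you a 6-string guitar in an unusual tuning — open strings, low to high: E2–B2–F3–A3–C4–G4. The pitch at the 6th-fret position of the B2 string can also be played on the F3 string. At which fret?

0

Fret 6 on B2 is MIDI 47 + 6 = 53 (F3). On the F3 string (open MIDI 53), that pitch is 53 − 53 = fret 0.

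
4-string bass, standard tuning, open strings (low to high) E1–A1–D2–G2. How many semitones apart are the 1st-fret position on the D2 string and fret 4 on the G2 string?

8 semitones

D2 at fret 1 → D♯2 (MIDI 39); G2 at fret 4 → B2 (MIDI 47).
39 − 47 = -8, so the two pitches are 8 semitones apart, with B2 the higher.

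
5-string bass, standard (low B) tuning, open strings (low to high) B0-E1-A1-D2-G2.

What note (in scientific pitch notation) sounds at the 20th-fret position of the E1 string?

C3

The open E1 string plus 20 semitones: E–F–F#–G–…–A#–B–C.
The walk passes from B into C 2 times, so the octave number goes from 1 to 3.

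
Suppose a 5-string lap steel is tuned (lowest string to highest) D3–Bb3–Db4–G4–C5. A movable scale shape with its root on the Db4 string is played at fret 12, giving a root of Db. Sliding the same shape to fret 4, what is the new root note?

Moving from fret 12 to fret 4 shifts the root by -8 semitones.
Db down 8 semitones is F.

F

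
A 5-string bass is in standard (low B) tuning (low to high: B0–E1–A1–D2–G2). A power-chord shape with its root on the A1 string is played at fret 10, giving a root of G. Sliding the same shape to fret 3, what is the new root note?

Moving from fret 10 to fret 3 shifts the root by -7 semitones.
G down 7 semitones is C.

C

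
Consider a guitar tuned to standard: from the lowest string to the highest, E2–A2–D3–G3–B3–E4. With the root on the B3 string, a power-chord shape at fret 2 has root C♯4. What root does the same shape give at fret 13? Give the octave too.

Moving from fret 2 to fret 13 shifts the root by 11 semitones.
C♯4 up 11 semitones is C5.

C5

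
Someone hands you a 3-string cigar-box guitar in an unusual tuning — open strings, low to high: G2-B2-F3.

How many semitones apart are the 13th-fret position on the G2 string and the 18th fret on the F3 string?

G2 at fret 13 → G#3 (MIDI 56); F3 at fret 18 → B4 (MIDI 71).
56 − 71 = -15, so the two pitches are 15 semitones apart, with B4 the higher.

15 semitones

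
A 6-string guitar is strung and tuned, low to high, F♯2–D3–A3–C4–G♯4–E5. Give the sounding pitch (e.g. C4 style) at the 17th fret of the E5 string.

The open E5 string plus 17 semitones: E–F–F#–G–…–G–G#–A.
The walk passes from B into C once, so the octave number goes from 5 to 6.

A6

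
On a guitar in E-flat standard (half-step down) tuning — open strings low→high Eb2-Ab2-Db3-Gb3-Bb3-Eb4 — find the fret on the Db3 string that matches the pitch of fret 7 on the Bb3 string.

Fret 7 on Bb3 is MIDI 58 + 7 = 65 (F4). On the Db3 string (open MIDI 49), that pitch is 65 − 49 = fret 16.

16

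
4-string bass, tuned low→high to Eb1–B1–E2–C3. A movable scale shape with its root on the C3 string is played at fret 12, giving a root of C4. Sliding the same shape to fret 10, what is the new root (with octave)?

Bb3

Moving from fret 12 to fret 10 shifts the root by -2 semitones.
C4 down 2 semitones is Bb3.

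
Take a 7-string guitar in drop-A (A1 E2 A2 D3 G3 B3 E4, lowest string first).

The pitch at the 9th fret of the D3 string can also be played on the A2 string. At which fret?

14

Fret 9 on D3 is MIDI 50 + 9 = 59 (B3). On the A2 string (open MIDI 45), that pitch is 59 − 45 = fret 14.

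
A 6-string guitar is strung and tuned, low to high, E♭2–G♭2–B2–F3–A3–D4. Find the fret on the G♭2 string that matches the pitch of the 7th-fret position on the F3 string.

18

Fret 7 on F3 is MIDI 53 + 7 = 60 (C4). On the G♭2 string (open MIDI 42), that pitch is 60 − 42 = fret 18.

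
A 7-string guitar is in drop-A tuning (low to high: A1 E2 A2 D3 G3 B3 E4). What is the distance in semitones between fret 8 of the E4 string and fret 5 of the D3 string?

E4 at fret 8 → C5 (MIDI 72); D3 at fret 5 → G3 (MIDI 55).
72 − 55 = 17, so the two pitches are 17 semitones apart, with C5 the higher.

17 semitones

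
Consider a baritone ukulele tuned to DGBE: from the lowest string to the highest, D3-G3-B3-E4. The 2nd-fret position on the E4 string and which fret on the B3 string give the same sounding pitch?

E4 at fret 2 is E4 + 2 semitones = F#4.
The open B3 string is 5 semitones below the open E4, so the same pitch on the B3 string lies at fret 2 + 5 = 7.

7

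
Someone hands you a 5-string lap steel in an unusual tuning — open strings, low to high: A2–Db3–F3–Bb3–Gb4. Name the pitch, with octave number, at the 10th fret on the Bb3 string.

Ab4

Each fret is one semitone, so Bb3 + 10 = Ab4.
(Equivalently spelled G#4.)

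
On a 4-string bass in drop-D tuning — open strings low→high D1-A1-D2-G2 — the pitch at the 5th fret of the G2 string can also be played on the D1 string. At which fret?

Fret 5 on G2 is MIDI 43 + 5 = 48 (C3). On the D1 string (open MIDI 26), that pitch is 48 − 26 = fret 22.

22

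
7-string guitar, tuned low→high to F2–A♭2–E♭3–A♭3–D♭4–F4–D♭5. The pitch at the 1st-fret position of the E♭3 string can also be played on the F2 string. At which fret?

E♭3 at fret 1 is E♭3 + 1 semitone = E3.
The open F2 string is 10 semitones below the open E♭3, so the same pitch on the F2 string lies at fret 1 + 10 = 11.

11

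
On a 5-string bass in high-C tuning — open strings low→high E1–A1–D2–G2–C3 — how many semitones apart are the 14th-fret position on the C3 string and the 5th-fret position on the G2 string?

14 semitones

C3 at fret 14 → D4 (MIDI 62); G2 at fret 5 → C3 (MIDI 48).
62 − 48 = 14, so the two pitches are 14 semitones apart, with D4 the higher.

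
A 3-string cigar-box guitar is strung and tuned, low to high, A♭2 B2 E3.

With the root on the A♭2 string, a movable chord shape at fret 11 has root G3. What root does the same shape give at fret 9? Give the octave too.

F3

Moving from fret 11 to fret 9 shifts the root by -2 semitones.
G3 down 2 semitones is F3.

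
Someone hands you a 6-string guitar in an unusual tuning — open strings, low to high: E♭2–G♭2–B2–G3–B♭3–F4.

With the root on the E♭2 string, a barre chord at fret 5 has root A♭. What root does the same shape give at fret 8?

B

Moving from fret 5 to fret 8 shifts the root by 3 semitones.
A♭ up 3 semitones is B.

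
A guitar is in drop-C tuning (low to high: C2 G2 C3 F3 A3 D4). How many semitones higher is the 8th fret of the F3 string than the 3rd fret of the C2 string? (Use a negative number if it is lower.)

F3 at fret 8 → C#4 (MIDI 61); C2 at fret 3 → D#2 (MIDI 39).
61 − 39 = 22, so the two pitches are 22 semitones apart.

22 semitones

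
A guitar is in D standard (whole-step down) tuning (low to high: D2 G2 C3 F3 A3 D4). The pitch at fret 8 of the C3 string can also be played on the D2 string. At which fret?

18

C3 at fret 8 is C3 + 8 semitones = G#3.
The open D2 string is 10 semitones below the open C3, so the same pitch on the D2 string lies at fret 8 + 10 = 18.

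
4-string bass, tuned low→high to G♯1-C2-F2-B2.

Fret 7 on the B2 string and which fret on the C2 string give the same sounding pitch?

B2 at fret 7 is B2 + 7 semitones = F♯3.
The open C2 string is 11 semitones below the open B2, so the same pitch on the C2 string lies at fret 7 + 11 = 18.

18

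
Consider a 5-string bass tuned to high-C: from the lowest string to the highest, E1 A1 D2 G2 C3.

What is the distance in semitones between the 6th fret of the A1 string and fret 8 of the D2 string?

7 semitones

A1 at fret 6 → D#2 (MIDI 39); D2 at fret 8 → A#2 (MIDI 46).
39 − 46 = -7, so the two pitches are 7 semitones apart, with A#2 the higher.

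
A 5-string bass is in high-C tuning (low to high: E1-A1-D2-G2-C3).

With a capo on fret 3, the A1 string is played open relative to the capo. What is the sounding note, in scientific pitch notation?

C2

The capo raises the open A1 by 3 semitones to C2; fretting 0 more gives A1 + 3 + 0 = A1 + 3 semitones = C2.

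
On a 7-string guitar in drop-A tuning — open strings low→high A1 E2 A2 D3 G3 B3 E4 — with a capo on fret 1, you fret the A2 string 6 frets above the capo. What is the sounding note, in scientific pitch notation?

The capo raises the open A2 by 1 semitone to A♯2; fretting 6 more gives A2 + 1 + 6 = A2 + 7 semitones = E3.

E3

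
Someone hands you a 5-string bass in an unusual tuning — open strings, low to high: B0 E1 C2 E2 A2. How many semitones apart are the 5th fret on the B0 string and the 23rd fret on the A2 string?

B0 at fret 5 → E1 (MIDI 28); A2 at fret 23 → G#4 (MIDI 68).
28 − 68 = -40, so the two pitches are 40 semitones apart, with G#4 the higher.

40 semitones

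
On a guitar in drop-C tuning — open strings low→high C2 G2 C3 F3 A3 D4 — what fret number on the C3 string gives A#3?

10

A#3 is 10 semitones above the open C3 (C–C#–D–D#–…–G#–A–A#), so it sits at fret 10.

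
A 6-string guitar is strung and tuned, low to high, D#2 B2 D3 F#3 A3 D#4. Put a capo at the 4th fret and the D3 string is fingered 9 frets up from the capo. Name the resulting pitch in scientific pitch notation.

The capo raises the open D3 by 4 semitones to F#3; fretting 9 more gives D3 + 4 + 9 = D3 + 13 semitones = D#4.
(Also written Eb.)

D#4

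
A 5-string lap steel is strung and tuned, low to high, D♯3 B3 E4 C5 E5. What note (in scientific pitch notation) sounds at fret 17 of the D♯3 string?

G♯4

D♯3 is MIDI 51. Adding 17 gives 68, which is G♯4.
(Equivalently spelled A♭4.)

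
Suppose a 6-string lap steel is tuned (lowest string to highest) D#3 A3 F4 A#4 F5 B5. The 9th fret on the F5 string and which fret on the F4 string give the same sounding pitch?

21

F5 at fret 9 is F5 + 9 semitones = D6.
The open F4 string is 12 semitones below the open F5, so the same pitch on the F4 string lies at fret 9 + 12 = 21.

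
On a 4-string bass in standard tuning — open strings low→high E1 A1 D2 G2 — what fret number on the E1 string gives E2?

12

E2 is 12 semitones above the open E1 (E–F–F#–G–…–D–D#–E), so it sits at fret 12.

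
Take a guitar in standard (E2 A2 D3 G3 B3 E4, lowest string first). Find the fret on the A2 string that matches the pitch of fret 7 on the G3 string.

17

Fret 7 on G3 is MIDI 55 + 7 = 62 (D4). On the A2 string (open MIDI 45), that pitch is 62 − 45 = fret 17.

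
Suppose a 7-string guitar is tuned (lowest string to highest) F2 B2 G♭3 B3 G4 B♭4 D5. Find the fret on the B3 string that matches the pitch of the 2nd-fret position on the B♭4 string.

Fret 2 on B♭4 is MIDI 70 + 2 = 72 (C5). On the B3 string (open MIDI 59), that pitch is 72 − 59 = fret 13.

13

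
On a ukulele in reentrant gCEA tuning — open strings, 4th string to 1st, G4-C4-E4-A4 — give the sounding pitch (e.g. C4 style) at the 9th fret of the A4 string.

The open A4 string plus 9 semitones: A–A#–B–C–C#–D–D#–E–F–F#.
The walk passes from B into C once, so the octave number goes from 4 to 5.
(Equivalently spelled Gb5.)

F#5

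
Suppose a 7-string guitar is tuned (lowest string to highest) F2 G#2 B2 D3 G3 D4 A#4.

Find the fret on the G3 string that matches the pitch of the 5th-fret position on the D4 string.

D4 at fret 5 is D4 + 5 semitones = G4.
The open G3 string is 7 semitones below the open D4, so the same pitch on the G3 string lies at fret 5 + 7 = 12.

12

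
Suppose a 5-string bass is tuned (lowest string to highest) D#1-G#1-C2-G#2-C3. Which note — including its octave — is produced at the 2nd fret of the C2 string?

D2

C2 is MIDI 36. Adding 2 gives 38, which is D2.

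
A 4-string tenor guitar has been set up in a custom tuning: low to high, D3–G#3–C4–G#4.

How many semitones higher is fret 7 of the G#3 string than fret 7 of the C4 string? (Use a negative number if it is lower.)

-4 semitones

G#3 at fret 7 → D#4 (MIDI 63); C4 at fret 7 → G4 (MIDI 67).
63 − 67 = -4, so the two pitches are 4 semitones apart.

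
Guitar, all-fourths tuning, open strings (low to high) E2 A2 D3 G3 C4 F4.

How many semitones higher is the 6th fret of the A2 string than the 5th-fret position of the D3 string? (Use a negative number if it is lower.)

-4 semitones

A2 at fret 6 → D♯3 (MIDI 51); D3 at fret 5 → G3 (MIDI 55).
51 − 55 = -4, so the two pitches are 4 semitones apart.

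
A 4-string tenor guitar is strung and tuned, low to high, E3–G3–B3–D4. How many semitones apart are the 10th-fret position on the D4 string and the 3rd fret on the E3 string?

D4 at fret 10 → C5 (MIDI 72); E3 at fret 3 → G3 (MIDI 55).
72 − 55 = 17, so the two pitches are 17 semitones apart, with C5 the higher.

17 semitones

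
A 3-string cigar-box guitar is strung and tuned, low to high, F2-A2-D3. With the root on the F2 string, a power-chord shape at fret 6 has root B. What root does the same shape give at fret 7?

C

Moving from fret 6 to fret 7 shifts the root by 1 semitone.
B up 1 semitone is C.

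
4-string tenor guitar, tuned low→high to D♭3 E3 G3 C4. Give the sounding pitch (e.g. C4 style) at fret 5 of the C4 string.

F4

The open C4 string plus 5 semitones: C–Db–D–Eb–E–F.
No B→C boundary is crossed, so the octave stays at 4.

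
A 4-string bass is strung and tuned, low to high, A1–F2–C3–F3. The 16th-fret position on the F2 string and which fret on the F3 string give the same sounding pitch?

Fret 16 on F2 is MIDI 41 + 16 = 57 (A3). On the F3 string (open MIDI 53), that pitch is 57 − 53 = fret 4.

4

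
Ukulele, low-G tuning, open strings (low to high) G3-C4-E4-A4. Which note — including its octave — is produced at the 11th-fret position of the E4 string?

Each fret is one semitone, so E4 + 11 = D#5.
(Equivalently spelled Eb5.)

D#5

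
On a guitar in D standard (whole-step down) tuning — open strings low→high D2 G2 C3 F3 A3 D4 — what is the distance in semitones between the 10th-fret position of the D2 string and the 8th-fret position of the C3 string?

8 semitones

D2 at fret 10 → C3 (MIDI 48); C3 at fret 8 → G#3 (MIDI 56).
48 − 56 = -8, so the two pitches are 8 semitones apart, with G#3 the higher.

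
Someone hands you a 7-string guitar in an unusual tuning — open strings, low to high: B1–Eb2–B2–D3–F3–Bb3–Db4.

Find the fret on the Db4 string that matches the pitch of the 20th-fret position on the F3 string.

12

Fret 20 on F3 is MIDI 53 + 20 = 73 (Db5). On the Db4 string (open MIDI 61), that pitch is 73 − 61 = fret 12.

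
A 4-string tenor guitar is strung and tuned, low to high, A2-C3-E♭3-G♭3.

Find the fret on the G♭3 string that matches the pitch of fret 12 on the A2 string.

A2 at fret 12 is A2 + 12 semitones = A3.
The open G♭3 string is 9 semitones above the open A2, so the same pitch on the G♭3 string lies at fret 12 − 9 = 3.

3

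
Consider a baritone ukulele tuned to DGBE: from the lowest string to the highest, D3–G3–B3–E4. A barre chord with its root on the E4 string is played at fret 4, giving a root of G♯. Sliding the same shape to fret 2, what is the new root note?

Moving from fret 4 to fret 2 shifts the root by -2 semitones.
G♯ down 2 semitones is F♯.

F♯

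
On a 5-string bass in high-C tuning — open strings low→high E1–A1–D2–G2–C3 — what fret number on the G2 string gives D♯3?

D♯3 is 8 semitones above the open G2 (G–G#–A–A#–B–C–C#–D–D#), so it sits at fret 8.

8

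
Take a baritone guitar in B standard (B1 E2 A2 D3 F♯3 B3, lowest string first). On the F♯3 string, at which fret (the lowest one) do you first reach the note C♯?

From F♯3, count semitones up the chromatic scale until reaching C♯: F#–G–G#–A–A#–B–C–C# — 7 steps.

7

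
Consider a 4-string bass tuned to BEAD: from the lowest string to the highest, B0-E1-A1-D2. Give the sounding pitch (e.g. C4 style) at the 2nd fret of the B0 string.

The open B0 string plus 2 semitones: B–C–C#.
The walk passes from B into C once, so the octave number goes from 0 to 1.

C#1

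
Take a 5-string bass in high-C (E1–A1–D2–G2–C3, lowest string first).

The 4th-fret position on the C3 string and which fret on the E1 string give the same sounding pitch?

C3 at fret 4 is C3 + 4 semitones = E3.
The open E1 string is 20 semitones below the open C3, so the same pitch on the E1 string lies at fret 4 + 20 = 24.

24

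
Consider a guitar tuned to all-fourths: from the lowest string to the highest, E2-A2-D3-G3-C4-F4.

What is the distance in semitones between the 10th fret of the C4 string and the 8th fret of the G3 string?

C4 at fret 10 → A#4 (MIDI 70); G3 at fret 8 → D#4 (MIDI 63).
70 − 63 = 7, so the two pitches are 7 semitones apart, with A#4 the higher.

7 semitones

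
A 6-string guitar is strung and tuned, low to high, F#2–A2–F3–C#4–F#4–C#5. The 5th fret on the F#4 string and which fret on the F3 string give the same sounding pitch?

Fret 5 on F#4 is MIDI 66 + 5 = 71 (B4). On the F3 string (open MIDI 53), that pitch is 71 − 53 = fret 18.

18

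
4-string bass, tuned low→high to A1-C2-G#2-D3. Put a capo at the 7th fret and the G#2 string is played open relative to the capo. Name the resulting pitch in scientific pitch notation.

D#3

The capo raises the open G#2 by 7 semitones to D#3; fretting 0 more gives G#2 + 7 + 0 = G#2 + 7 semitones = D#3.
(Also written Eb.)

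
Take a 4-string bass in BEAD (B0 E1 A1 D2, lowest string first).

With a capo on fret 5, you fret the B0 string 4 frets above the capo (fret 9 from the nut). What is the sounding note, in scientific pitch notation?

G♯1

The capo raises the open B0 by 5 semitones to E1; fretting 4 more gives B0 + 5 + 4 = B0 + 9 semitones = G♯1.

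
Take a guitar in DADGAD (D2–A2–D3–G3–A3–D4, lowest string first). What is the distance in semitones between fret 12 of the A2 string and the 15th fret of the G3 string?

A2 at fret 12 → A3 (MIDI 57); G3 at fret 15 → A♯4 (MIDI 70).
57 − 70 = -13, so the two pitches are 13 semitones apart, with A♯4 the higher.

13 semitones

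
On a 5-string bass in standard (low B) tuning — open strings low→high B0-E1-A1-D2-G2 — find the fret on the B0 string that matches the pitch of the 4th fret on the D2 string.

Fret 4 on D2 is MIDI 38 + 4 = 42 (F♯2). On the B0 string (open MIDI 23), that pitch is 42 − 23 = fret 19.

19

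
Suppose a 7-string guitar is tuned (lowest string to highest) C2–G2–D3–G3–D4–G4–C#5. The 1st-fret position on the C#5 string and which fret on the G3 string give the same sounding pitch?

Fret 1 on C#5 is MIDI 73 + 1 = 74 (D5). On the G3 string (open MIDI 55), that pitch is 74 − 55 = fret 19.

19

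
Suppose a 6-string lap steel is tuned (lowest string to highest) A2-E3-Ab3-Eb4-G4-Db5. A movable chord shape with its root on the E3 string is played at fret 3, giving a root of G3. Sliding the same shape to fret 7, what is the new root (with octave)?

B3

Moving from fret 3 to fret 7 shifts the root by 4 semitones.
G3 up 4 semitones is B3.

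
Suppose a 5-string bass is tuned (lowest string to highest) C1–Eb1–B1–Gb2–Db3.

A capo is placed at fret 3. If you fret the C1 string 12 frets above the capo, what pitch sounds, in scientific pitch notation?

Eb2

The capo raises the open C1 by 3 semitones to Eb1; fretting 12 more gives C1 + 3 + 12 = C1 + 15 semitones = Eb2.
(Also written D#.)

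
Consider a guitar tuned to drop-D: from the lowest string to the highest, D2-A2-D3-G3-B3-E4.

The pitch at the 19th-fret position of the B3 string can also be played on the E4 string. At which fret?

Fret 19 on B3 is MIDI 59 + 19 = 78 (F#5). On the E4 string (open MIDI 64), that pitch is 78 − 64 = fret 14.

14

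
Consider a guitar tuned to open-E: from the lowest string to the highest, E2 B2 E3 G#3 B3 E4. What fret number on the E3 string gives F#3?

F#3 is 2 semitones above the open E3 (E–F–F#), so it sits at fret 2.

2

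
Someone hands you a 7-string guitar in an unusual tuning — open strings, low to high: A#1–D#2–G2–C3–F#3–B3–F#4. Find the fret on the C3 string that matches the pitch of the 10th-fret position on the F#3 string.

Fret 10 on F#3 is MIDI 54 + 10 = 64 (E4). On the C3 string (open MIDI 48), that pitch is 64 − 48 = fret 16.

16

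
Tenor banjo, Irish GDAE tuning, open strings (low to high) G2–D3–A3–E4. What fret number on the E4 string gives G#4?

G#4 is 4 semitones above the open E4 (E–F–F#–G–G#), so it sits at fret 4.

4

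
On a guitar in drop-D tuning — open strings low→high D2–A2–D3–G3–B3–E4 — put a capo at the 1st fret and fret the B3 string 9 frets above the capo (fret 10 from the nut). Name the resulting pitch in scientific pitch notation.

A4

The capo raises the open B3 by 1 semitone to C4; fretting 9 more gives B3 + 1 + 9 = B3 + 10 semitones = A4.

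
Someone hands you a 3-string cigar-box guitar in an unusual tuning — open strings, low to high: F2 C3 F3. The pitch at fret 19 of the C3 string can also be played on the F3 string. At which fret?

14

C3 at fret 19 is C3 + 19 semitones = G4.
The open F3 string is 5 semitones above the open C3, so the same pitch on the F3 string lies at fret 19 − 5 = 14.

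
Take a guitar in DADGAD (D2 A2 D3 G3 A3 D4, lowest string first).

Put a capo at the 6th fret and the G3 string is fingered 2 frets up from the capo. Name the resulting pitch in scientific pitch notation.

The capo raises the open G3 by 6 semitones to C#4; fretting 2 more gives G3 + 6 + 2 = G3 + 8 semitones = D#4.

D#4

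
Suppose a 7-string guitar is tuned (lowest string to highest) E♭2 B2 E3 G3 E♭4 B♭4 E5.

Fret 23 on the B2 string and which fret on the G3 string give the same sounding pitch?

15

Fret 23 on B2 is MIDI 47 + 23 = 70 (B♭4). On the G3 string (open MIDI 55), that pitch is 70 − 55 = fret 15.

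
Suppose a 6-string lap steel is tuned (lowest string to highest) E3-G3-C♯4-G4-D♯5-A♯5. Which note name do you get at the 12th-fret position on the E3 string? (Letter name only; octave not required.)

E

The open E3 string plus 12 semitones: E–F–F#–G–…–D–D#–E.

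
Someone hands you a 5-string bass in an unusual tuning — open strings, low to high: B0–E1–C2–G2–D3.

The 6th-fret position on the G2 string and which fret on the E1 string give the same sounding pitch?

21

G2 at fret 6 is G2 + 6 semitones = C#3.
The open E1 string is 15 semitones below the open G2, so the same pitch on the E1 string lies at fret 6 + 15 = 21.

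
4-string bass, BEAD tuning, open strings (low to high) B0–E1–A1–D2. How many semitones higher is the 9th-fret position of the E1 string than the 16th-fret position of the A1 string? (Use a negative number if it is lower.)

-12 semitones

E1 at fret 9 → C♯2 (MIDI 37); A1 at fret 16 → C♯3 (MIDI 49).
37 − 49 = -12, so the two pitches are 12 semitones apart.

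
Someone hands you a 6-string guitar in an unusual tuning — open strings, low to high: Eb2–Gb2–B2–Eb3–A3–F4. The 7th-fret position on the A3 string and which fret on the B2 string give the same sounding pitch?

17

A3 at fret 7 is A3 + 7 semitones = E4.
The open B2 string is 10 semitones below the open A3, so the same pitch on the B2 string lies at fret 7 + 10 = 17.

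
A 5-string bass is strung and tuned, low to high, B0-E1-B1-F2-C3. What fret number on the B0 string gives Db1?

Db1 is 2 semitones above the open B0 (B–C–Db), so it sits at fret 2.

2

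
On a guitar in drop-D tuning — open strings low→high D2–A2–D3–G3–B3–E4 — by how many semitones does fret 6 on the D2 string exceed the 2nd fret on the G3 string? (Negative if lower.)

-13 semitones

D2 at fret 6 → G#2 (MIDI 44); G3 at fret 2 → A3 (MIDI 57).
44 − 57 = -13, so the two pitches are 13 semitones apart.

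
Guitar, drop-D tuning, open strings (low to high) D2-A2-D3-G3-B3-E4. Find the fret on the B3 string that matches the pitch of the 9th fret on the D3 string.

0

Fret 9 on D3 is MIDI 50 + 9 = 59 (B3). On the B3 string (open MIDI 59), that pitch is 59 − 59 = fret 0.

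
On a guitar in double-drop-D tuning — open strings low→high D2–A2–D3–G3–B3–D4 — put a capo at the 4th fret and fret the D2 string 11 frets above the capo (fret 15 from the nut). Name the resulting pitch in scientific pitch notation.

The capo raises the open D2 by 4 semitones to F#2; fretting 11 more gives D2 + 4 + 11 = D2 + 15 semitones = F3.

F3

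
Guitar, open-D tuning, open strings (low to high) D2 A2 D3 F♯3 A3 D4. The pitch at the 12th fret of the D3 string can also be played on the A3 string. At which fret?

Fret 12 on D3 is MIDI 50 + 12 = 62 (D4). On the A3 string (open MIDI 57), that pitch is 62 − 57 = fret 5.

5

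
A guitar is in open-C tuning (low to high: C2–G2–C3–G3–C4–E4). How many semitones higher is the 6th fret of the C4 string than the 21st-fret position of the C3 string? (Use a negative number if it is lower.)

-3 semitones

C4 at fret 6 → F#4 (MIDI 66); C3 at fret 21 → A4 (MIDI 69).
66 − 69 = -3, so the two pitches are 3 semitones apart.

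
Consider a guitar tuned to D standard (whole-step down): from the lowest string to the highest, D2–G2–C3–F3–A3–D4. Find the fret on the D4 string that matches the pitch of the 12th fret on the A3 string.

7

A3 at fret 12 is A3 + 12 semitones = A4.
The open D4 string is 5 semitones above the open A3, so the same pitch on the D4 string lies at fret 12 − 5 = 7.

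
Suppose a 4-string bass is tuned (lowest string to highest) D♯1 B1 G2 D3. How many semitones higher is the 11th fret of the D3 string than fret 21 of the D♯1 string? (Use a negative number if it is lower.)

D3 at fret 11 → C♯4 (MIDI 61); D♯1 at fret 21 → C3 (MIDI 48).
61 − 48 = 13, so the two pitches are 13 semitones apart.

13 semitones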